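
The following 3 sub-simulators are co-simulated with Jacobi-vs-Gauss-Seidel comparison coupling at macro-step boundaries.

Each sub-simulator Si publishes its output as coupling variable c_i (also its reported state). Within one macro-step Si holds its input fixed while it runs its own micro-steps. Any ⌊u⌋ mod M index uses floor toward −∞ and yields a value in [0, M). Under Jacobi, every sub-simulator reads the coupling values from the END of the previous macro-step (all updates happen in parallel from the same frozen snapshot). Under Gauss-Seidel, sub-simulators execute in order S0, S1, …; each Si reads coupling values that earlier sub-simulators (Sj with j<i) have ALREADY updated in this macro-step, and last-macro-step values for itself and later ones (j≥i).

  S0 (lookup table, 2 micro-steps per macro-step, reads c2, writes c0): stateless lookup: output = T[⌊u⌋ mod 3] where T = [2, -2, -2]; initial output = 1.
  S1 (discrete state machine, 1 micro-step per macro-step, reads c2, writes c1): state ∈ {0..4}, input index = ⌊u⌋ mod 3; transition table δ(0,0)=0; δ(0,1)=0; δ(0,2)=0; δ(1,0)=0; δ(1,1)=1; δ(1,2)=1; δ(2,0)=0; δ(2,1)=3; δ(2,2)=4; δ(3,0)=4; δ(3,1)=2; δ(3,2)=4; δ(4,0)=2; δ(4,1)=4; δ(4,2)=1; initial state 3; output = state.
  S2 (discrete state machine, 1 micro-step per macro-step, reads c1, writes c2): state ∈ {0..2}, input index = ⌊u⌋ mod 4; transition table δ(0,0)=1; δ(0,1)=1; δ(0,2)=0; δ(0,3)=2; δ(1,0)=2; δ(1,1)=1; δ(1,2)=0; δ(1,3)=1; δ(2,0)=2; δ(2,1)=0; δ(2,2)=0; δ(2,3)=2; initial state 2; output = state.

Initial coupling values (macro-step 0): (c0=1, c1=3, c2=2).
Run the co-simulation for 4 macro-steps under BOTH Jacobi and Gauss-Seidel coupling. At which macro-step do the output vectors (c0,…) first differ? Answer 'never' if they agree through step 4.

first divergence at macro-step: 2

[Jacobi] macro 1: S0 reads c2=2 → after 2×micro: -2; S1 reads c2=2 → after 1×micro: 4; S2 reads c1=3 → after 1×micro: 2 ⇒ (c0=-2, c1=4, c2=2)
[Jacobi] macro 2: S0 reads c2=2 → after 2×micro: -2; S1 reads c2=2 → after 1×micro: 1; S2 reads c1=4 → after 1×micro: 2 ⇒ (c0=-2, c1=1, c2=2)
[Jacobi] macro 3: S0 reads c2=2 → after 2×micro: -2; S1 reads c2=2 → after 1×micro: 1; S2 reads c1=1 → after 1×micro: 0 ⇒ (c0=-2, c1=1, c2=0)
[Jacobi] macro 4: S0 reads c2=0 → after 2×micro: 2; S1 reads c2=0 → after 1×micro: 0; S2 reads c1=1 → after 1×micro: 1 ⇒ (c0=2, c1=0, c2=1)
[Gauss-Seidel] macro 1: S0 reads c2=2 → after 2×micro: -2; S1 reads c2=2 → after 1×micro: 4; S2 reads c1=4 → after 1×micro: 2 ⇒ (c0=-2, c1=4, c2=2)
[Gauss-Seidel] macro 2: S0 reads c2=2 → after 2×micro: -2; S1 reads c2=2 → after 1×micro: 1; S2 reads c1=1 → after 1×micro: 0 ⇒ (c0=-2, c1=1, c2=0)
[Gauss-Seidel] macro 3: S0 reads c2=0 → after 2×micro: 2; S1 reads c2=0 → after 1×micro: 0; S2 reads c1=0 → after 1×micro: 1 ⇒ (c0=2, c1=0, c2=1)
[Gauss-Seidel] macro 4: S0 reads c2=1 → after 2×micro: -2; S1 reads c2=1 → after 1×micro: 0; S2 reads c1=0 → after 1×micro: 2 ⇒ (c0=-2, c1=0, c2=2)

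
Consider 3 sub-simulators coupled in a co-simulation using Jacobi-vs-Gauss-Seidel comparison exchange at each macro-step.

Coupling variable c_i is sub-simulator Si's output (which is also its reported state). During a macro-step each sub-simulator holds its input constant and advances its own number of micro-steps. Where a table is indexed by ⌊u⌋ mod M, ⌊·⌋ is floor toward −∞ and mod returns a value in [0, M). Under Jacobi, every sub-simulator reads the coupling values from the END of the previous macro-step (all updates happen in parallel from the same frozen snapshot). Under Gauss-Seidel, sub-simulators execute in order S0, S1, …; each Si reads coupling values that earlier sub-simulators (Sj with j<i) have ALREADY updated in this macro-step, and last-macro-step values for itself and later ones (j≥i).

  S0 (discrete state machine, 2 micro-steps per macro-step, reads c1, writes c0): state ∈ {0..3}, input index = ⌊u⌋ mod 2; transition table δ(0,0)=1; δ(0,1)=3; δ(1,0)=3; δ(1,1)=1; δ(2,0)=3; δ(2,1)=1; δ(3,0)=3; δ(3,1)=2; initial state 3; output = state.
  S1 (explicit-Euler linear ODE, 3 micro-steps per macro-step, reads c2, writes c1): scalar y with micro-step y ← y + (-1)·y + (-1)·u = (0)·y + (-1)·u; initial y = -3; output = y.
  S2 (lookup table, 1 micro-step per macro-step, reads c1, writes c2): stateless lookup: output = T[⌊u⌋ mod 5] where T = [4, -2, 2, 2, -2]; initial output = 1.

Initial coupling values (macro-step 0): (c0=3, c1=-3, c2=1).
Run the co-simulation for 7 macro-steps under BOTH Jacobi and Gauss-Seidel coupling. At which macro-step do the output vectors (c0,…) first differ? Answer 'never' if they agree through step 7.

[Jacobi] macro 1: S0 reads c1=-3 → after 2×micro: 1; S1 reads c2=1 → after 3×micro: -1; S2 reads c1=-3 → after 1×micro: 2 ⇒ (c0=1, c1=-1, c2=2)
[Jacobi] macro 2: S0 reads c1=-1 → after 2×micro: 1; S1 reads c2=2 → after 3×micro: -2; S2 reads c1=-1 → after 1×micro: -2 ⇒ (c0=1, c1=-2, c2=-2)
[Jacobi] macro 3: S0 reads c1=-2 → after 2×micro: 3; S1 reads c2=-2 → after 3×micro: 2; S2 reads c1=-2 → after 1×micro: 2 ⇒ (c0=3, c1=2, c2=2)
[Jacobi] macro 4: S0 reads c1=2 → after 2×micro: 3; S1 reads c2=2 → after 3×micro: -2; S2 reads c1=2 → after 1×micro: 2 ⇒ (c0=3, c1=-2, c2=2)
[Jacobi] macro 5: S0 reads c1=-2 → after 2×micro: 3; S1 reads c2=2 → after 3×micro: -2; S2 reads c1=-2 → after 1×micro: 2 ⇒ (c0=3, c1=-2, c2=2)
[Jacobi] macro 6: S0 reads c1=-2 → after 2×micro: 3; S1 reads c2=2 → after 3×micro: -2; S2 reads c1=-2 → after 1×micro: 2 ⇒ (c0=3, c1=-2, c2=2)
[Jacobi] macro 7: S0 reads c1=-2 → after 2×micro: 3; S1 reads c2=2 → after 3×micro: -2; S2 reads c1=-2 → after 1×micro: 2 ⇒ (c0=3, c1=-2, c2=2)
[Gauss-Seidel] macro 1: S0 reads c1=-3 → after 2×micro: 1; S1 reads c2=1 → after 3×micro: -1; S2 reads c1=-1 → after 1×micro: -2 ⇒ (c0=1, c1=-1, c2=-2)
[Gauss-Seidel] macro 2: S0 reads c1=-1 → after 2×micro: 1; S1 reads c2=-2 → after 3×micro: 2; S2 reads c1=2 → after 1×micro: 2 ⇒ (c0=1, c1=2, c2=2)
[Gauss-Seidel] macro 3: S0 reads c1=2 → after 2×micro: 3; S1 reads c2=2 → after 3×micro: -2; S2 reads c1=-2 → after 1×micro: 2 ⇒ (c0=3, c1=-2, c2=2)
[Gauss-Seidel] macro 4: S0 reads c1=-2 → after 2×micro: 3; S1 reads c2=2 → after 3×micro: -2; S2 reads c1=-2 → after 1×micro: 2 ⇒ (c0=3, c1=-2, c2=2)
[Gauss-Seidel] macro 5: S0 reads c1=-2 → after 2×micro: 3; S1 reads c2=2 → after 3×micro: -2; S2 reads c1=-2 → after 1×micro: 2 ⇒ (c0=3, c1=-2, c2=2)
[Gauss-Seidel] macro 6: S0 reads c1=-2 → after 2×micro: 3; S1 reads c2=2 → after 3×micro: -2; S2 reads c1=-2 → after 1×micro: 2 ⇒ (c0=3, c1=-2, c2=2)
[Gauss-Seidel] macro 7: S0 reads c1=-2 → after 2×micro: 3; S1 reads c2=2 → after 3×micro: -2; S2 reads c1=-2 → after 1×micro: 2 ⇒ (c0=3, c1=-2, c2=2)

first divergence at macro-step: 1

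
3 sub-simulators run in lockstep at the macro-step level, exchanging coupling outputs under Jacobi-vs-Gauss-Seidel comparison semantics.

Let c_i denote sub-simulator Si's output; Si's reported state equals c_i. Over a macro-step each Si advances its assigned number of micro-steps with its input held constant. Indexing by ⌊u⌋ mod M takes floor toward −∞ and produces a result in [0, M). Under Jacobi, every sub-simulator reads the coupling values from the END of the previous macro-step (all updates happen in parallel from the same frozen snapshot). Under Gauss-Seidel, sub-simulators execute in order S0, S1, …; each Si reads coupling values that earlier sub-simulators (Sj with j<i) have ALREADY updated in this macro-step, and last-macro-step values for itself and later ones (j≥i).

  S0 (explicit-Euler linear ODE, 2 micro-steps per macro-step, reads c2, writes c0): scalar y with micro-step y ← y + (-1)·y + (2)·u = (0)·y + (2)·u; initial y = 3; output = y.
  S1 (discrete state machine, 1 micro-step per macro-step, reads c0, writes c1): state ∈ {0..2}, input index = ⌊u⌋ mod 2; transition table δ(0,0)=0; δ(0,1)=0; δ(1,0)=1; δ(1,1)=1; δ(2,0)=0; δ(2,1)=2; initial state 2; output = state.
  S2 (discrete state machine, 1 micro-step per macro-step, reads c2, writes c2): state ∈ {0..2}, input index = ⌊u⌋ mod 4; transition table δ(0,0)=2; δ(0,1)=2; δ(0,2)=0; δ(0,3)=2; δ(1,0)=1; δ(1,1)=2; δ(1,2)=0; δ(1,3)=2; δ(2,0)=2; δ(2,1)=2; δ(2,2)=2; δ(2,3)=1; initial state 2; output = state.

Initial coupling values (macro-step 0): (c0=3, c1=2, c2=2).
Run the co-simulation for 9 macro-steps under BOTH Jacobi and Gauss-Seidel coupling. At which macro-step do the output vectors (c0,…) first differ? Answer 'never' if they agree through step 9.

first divergence at macro-step: 1

[Jacobi] macro 1: S0 reads c2=2 → after 2×micro: 4; S1 reads c0=3 → after 1×micro: 2; S2 reads c2=2 → after 1×micro: 2 ⇒ (c0=4, c1=2, c2=2)
[Jacobi] macro 2: S0 reads c2=2 → after 2×micro: 4; S1 reads c0=4 → after 1×micro: 0; S2 reads c2=2 → after 1×micro: 2 ⇒ (c0=4, c1=0, c2=2)
[Jacobi] macro 3: S0 reads c2=2 → after 2×micro: 4; S1 reads c0=4 → after 1×micro: 0; S2 reads c2=2 → after 1×micro: 2 ⇒ (c0=4, c1=0, c2=2)
[Jacobi] macro 4: S0 reads c2=2 → after 2×micro: 4; S1 reads c0=4 → after 1×micro: 0; S2 reads c2=2 → after 1×micro: 2 ⇒ (c0=4, c1=0, c2=2)
[Jacobi] macro 5: S0 reads c2=2 → after 2×micro: 4; S1 reads c0=4 → after 1×micro: 0; S2 reads c2=2 → after 1×micro: 2 ⇒ (c0=4, c1=0, c2=2)
[Jacobi] macro 6: S0 reads c2=2 → after 2×micro: 4; S1 reads c0=4 → after 1×micro: 0; S2 reads c2=2 → after 1×micro: 2 ⇒ (c0=4, c1=0, c2=2)
[Jacobi] macro 7: S0 reads c2=2 → after 2×micro: 4; S1 reads c0=4 → after 1×micro: 0; S2 reads c2=2 → after 1×micro: 2 ⇒ (c0=4, c1=0, c2=2)
[Jacobi] macro 8: S0 reads c2=2 → after 2×micro: 4; S1 reads c0=4 → after 1×micro: 0; S2 reads c2=2 → after 1×micro: 2 ⇒ (c0=4, c1=0, c2=2)
[Jacobi] macro 9: S0 reads c2=2 → after 2×micro: 4; S1 reads c0=4 → after 1×micro: 0; S2 reads c2=2 → after 1×micro: 2 ⇒ (c0=4, c1=0, c2=2)
[Gauss-Seidel] macro 1: S0 reads c2=2 → after 2×micro: 4; S1 reads c0=4 → after 1×micro: 0; S2 reads c2=2 → after 1×micro: 2 ⇒ (c0=4, c1=0, c2=2)
[Gauss-Seidel] macro 2: S0 reads c2=2 → after 2×micro: 4; S1 reads c0=4 → after 1×micro: 0; S2 reads c2=2 → after 1×micro: 2 ⇒ (c0=4, c1=0, c2=2)
[Gauss-Seidel] macro 3: S0 reads c2=2 → after 2×micro: 4; S1 reads c0=4 → after 1×micro: 0; S2 reads c2=2 → after 1×micro: 2 ⇒ (c0=4, c1=0, c2=2)
[Gauss-Seidel] macro 4: S0 reads c2=2 → after 2×micro: 4; S1 reads c0=4 → after 1×micro: 0; S2 reads c2=2 → after 1×micro: 2 ⇒ (c0=4, c1=0, c2=2)
[Gauss-Seidel] macro 5: S0 reads c2=2 → after 2×micro: 4; S1 reads c0=4 → after 1×micro: 0; S2 reads c2=2 → after 1×micro: 2 ⇒ (c0=4, c1=0, c2=2)
[Gauss-Seidel] macro 6: S0 reads c2=2 → after 2×micro: 4; S1 reads c0=4 → after 1×micro: 0; S2 reads c2=2 → after 1×micro: 2 ⇒ (c0=4, c1=0, c2=2)
[Gauss-Seidel] macro 7: S0 reads c2=2 → after 2×micro: 4; S1 reads c0=4 → after 1×micro: 0; S2 reads c2=2 → after 1×micro: 2 ⇒ (c0=4, c1=0, c2=2)
[Gauss-Seidel] macro 8: S0 reads c2=2 → after 2×micro: 4; S1 reads c0=4 → after 1×micro: 0; S2 reads c2=2 → after 1×micro: 2 ⇒ (c0=4, c1=0, c2=2)
[Gauss-Seidel] macro 9: S0 reads c2=2 → after 2×micro: 4; S1 reads c0=4 → after 1×micro: 0; S2 reads c2=2 → after 1×micro: 2 ⇒ (c0=4, c1=0, c2=2)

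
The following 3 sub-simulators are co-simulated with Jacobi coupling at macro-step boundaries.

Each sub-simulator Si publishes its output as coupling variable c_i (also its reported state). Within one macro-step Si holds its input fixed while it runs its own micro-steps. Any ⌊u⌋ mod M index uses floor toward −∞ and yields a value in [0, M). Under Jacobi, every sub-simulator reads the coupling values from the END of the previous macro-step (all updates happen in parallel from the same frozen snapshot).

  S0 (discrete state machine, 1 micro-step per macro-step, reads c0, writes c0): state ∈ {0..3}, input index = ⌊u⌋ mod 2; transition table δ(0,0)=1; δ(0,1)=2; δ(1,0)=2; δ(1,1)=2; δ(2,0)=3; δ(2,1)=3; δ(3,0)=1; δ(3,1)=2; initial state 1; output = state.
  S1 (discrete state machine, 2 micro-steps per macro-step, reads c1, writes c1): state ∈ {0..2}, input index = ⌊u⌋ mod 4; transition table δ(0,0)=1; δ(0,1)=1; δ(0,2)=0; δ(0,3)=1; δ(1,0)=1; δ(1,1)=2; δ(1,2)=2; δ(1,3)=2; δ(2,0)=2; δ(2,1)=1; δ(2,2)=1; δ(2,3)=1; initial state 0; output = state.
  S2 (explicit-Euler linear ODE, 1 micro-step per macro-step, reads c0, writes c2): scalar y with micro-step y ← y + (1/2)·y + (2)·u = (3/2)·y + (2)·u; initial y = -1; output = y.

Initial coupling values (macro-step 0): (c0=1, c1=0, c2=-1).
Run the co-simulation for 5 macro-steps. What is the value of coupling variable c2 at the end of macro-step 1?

macro 1: S0 reads c0=1 → after 1×micro: 2; S1 reads c1=0 → after 2×micro: 1; S2 reads c0=1 → after 1×micro: 1/2 ⇒ (c0=2, c1=1, c2=1/2)
macro 2: S0 reads c0=2 → after 1×micro: 3; S1 reads c1=1 → after 2×micro: 1; S2 reads c0=2 → after 1×micro: 19/4 ⇒ (c0=3, c1=1, c2=19/4)
macro 3: S0 reads c0=3 → after 1×micro: 2; S1 reads c1=1 → after 2×micro: 1; S2 reads c0=3 → after 1×micro: 105/8 ⇒ (c0=2, c1=1, c2=105/8)
macro 4: S0 reads c0=2 → after 1×micro: 3; S1 reads c1=1 → after 2×micro: 1; S2 reads c0=2 → after 1×micro: 379/16 ⇒ (c0=3, c1=1, c2=379/16)
macro 5: S0 reads c0=3 → after 1×micro: 2; S1 reads c1=1 → after 2×micro: 1; S2 reads c0=3 → after 1×micro: 1329/32 ⇒ (c0=2, c1=1, c2=1329/32)

c2 at macro-step 1 = 1/2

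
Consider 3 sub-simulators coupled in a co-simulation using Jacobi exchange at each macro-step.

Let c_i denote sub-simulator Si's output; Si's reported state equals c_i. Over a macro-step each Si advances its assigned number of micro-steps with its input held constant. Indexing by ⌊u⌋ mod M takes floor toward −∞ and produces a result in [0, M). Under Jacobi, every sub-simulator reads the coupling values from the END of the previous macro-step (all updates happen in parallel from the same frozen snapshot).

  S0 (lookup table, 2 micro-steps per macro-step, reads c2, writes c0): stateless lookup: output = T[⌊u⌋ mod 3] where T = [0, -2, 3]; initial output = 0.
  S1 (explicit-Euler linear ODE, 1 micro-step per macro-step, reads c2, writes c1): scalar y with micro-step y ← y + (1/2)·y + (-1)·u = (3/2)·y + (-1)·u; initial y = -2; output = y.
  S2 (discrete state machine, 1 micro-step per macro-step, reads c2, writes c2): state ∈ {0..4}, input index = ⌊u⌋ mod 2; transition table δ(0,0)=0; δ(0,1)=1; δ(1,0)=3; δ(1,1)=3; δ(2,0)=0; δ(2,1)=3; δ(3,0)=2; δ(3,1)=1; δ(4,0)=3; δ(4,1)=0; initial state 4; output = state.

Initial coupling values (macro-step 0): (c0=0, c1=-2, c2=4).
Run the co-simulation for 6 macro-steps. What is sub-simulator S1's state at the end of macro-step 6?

S1 state at macro-step 6 = -2655/32

macro 1: S0 reads c2=4 → after 2×micro: -2; S1 reads c2=4 → after 1×micro: -7; S2 reads c2=4 → after 1×micro: 3 ⇒ (c0=-2, c1=-7, c2=3)
macro 2: S0 reads c2=3 → after 2×micro: 0; S1 reads c2=3 → after 1×micro: -27/2; S2 reads c2=3 → after 1×micro: 1 ⇒ (c0=0, c1=-27/2, c2=1)
macro 3: S0 reads c2=1 → after 2×micro: -2; S1 reads c2=1 → after 1×micro: -85/4; S2 reads c2=1 → after 1×micro: 3 ⇒ (c0=-2, c1=-85/4, c2=3)
macro 4: S0 reads c2=3 → after 2×micro: 0; S1 reads c2=3 → after 1×micro: -279/8; S2 reads c2=3 → after 1×micro: 1 ⇒ (c0=0, c1=-279/8, c2=1)
macro 5: S0 reads c2=1 → after 2×micro: -2; S1 reads c2=1 → after 1×micro: -853/16; S2 reads c2=1 → after 1×micro: 3 ⇒ (c0=-2, c1=-853/16, c2=3)
macro 6: S0 reads c2=3 → after 2×micro: 0; S1 reads c2=3 → after 1×micro: -2655/32; S2 reads c2=3 → after 1×micro: 1 ⇒ (c0=0, c1=-2655/32, c2=1)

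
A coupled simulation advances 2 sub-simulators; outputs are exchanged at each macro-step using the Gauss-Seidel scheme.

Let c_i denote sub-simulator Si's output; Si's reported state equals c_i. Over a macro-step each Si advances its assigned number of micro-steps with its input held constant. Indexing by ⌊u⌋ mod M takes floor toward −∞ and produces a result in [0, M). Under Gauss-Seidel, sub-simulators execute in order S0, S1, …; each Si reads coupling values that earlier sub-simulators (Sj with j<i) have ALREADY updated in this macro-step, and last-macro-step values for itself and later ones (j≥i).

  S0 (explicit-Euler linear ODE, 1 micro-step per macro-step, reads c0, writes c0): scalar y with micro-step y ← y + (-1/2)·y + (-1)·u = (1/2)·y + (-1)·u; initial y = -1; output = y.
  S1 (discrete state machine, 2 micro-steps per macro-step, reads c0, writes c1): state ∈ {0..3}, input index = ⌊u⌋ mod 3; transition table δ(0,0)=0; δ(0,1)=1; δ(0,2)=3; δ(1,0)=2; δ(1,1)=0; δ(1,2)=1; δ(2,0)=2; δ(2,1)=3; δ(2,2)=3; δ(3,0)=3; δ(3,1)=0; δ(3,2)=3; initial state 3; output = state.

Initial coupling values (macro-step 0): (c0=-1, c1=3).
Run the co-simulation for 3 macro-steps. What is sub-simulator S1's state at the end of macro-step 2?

S1 state at macro-step 2 = 3

macro 1: S0 reads c0=-1 → after 1×micro: 1/2; S1 reads c0=1/2 → after 2×micro: 3 ⇒ (c0=1/2, c1=3)
macro 2: S0 reads c0=1/2 → after 1×micro: -1/4; S1 reads c0=-1/4 → after 2×micro: 3 ⇒ (c0=-1/4, c1=3)
macro 3: S0 reads c0=-1/4 → after 1×micro: 1/8; S1 reads c0=1/8 → after 2×micro: 3 ⇒ (c0=1/8, c1=3)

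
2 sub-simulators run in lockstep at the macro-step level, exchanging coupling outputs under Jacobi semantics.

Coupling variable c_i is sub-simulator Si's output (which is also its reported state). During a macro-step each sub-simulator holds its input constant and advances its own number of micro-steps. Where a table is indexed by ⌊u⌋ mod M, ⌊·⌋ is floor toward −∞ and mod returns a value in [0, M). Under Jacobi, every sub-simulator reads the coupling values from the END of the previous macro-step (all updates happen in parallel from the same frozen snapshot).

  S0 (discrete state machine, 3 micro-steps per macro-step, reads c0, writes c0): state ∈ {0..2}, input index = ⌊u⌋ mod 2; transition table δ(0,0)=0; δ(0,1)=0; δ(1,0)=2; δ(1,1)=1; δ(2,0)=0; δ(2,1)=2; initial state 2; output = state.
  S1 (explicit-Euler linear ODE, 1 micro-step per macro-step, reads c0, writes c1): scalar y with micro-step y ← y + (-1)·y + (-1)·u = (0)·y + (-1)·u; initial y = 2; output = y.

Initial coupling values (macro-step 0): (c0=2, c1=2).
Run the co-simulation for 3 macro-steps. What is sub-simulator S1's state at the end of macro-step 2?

macro 1: S0 reads c0=2 → after 3×micro: 0; S1 reads c0=2 → after 1×micro: -2 ⇒ (c0=0, c1=-2)
macro 2: S0 reads c0=0 → after 3×micro: 0; S1 reads c0=0 → after 1×micro: 0 ⇒ (c0=0, c1=0)
macro 3: S0 reads c0=0 → after 3×micro: 0; S1 reads c0=0 → after 1×micro: 0 ⇒ (c0=0, c1=0)

S1 state at macro-step 2 = 0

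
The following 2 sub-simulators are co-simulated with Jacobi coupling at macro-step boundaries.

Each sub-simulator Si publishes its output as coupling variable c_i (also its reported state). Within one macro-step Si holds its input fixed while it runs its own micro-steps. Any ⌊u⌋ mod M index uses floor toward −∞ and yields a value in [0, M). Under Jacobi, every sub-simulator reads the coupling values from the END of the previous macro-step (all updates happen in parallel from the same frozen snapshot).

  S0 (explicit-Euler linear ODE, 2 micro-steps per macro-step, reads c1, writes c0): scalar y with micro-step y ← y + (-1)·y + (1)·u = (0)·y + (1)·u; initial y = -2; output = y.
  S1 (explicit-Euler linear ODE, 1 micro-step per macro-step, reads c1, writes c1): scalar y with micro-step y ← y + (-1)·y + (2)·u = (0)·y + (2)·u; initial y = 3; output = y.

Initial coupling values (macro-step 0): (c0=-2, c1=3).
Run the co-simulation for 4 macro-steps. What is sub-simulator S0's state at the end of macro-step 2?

S0 state at macro-step 2 = 6

macro 1: S0 reads c1=3 → after 2×micro: 3; S1 reads c1=3 → after 1×micro: 6 ⇒ (c0=3, c1=6)
macro 2: S0 reads c1=6 → after 2×micro: 6; S1 reads c1=6 → after 1×micro: 12 ⇒ (c0=6, c1=12)
macro 3: S0 reads c1=12 → after 2×micro: 12; S1 reads c1=12 → after 1×micro: 24 ⇒ (c0=12, c1=24)
macro 4: S0 reads c1=24 → after 2×micro: 24; S1 reads c1=24 → after 1×micro: 48 ⇒ (c0=24, c1=48)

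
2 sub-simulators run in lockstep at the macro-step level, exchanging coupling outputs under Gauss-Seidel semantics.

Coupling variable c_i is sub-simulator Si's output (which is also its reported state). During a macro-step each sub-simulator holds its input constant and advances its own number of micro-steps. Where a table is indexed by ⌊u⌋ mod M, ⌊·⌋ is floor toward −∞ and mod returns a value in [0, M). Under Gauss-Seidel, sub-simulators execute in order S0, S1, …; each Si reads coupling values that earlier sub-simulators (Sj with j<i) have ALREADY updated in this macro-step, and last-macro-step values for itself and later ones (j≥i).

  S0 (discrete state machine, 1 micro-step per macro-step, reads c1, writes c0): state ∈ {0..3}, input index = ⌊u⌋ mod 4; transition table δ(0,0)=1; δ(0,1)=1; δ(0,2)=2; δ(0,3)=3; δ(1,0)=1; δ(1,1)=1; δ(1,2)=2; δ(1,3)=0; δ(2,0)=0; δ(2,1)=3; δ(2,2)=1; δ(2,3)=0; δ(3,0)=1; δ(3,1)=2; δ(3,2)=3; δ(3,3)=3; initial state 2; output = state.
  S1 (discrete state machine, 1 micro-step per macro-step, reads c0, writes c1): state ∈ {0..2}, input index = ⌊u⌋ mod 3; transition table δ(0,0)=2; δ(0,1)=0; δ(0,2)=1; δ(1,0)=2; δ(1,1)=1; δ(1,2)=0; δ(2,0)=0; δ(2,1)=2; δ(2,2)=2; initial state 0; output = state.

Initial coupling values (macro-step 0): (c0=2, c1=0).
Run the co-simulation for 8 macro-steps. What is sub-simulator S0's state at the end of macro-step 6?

S0 state at macro-step 6 = 2

macro 1: S0 reads c1=0 → after 1×micro: 0; S1 reads c0=0 → after 1×micro: 2 ⇒ (c0=0, c1=2)
macro 2: S0 reads c1=2 → after 1×micro: 2; S1 reads c0=2 → after 1×micro: 2 ⇒ (c0=2, c1=2)
macro 3: S0 reads c1=2 → after 1×micro: 1; S1 reads c0=1 → after 1×micro: 2 ⇒ (c0=1, c1=2)
macro 4: S0 reads c1=2 → after 1×micro: 2; S1 reads c0=2 → after 1×micro: 2 ⇒ (c0=2, c1=2)
macro 5: S0 reads c1=2 → after 1×micro: 1; S1 reads c0=1 → after 1×micro: 2 ⇒ (c0=1, c1=2)
macro 6: S0 reads c1=2 → after 1×micro: 2; S1 reads c0=2 → after 1×micro: 2 ⇒ (c0=2, c1=2)
macro 7: S0 reads c1=2 → after 1×micro: 1; S1 reads c0=1 → after 1×micro: 2 ⇒ (c0=1, c1=2)
macro 8: S0 reads c1=2 → after 1×micro: 2; S1 reads c0=2 → after 1×micro: 2 ⇒ (c0=2, c1=2)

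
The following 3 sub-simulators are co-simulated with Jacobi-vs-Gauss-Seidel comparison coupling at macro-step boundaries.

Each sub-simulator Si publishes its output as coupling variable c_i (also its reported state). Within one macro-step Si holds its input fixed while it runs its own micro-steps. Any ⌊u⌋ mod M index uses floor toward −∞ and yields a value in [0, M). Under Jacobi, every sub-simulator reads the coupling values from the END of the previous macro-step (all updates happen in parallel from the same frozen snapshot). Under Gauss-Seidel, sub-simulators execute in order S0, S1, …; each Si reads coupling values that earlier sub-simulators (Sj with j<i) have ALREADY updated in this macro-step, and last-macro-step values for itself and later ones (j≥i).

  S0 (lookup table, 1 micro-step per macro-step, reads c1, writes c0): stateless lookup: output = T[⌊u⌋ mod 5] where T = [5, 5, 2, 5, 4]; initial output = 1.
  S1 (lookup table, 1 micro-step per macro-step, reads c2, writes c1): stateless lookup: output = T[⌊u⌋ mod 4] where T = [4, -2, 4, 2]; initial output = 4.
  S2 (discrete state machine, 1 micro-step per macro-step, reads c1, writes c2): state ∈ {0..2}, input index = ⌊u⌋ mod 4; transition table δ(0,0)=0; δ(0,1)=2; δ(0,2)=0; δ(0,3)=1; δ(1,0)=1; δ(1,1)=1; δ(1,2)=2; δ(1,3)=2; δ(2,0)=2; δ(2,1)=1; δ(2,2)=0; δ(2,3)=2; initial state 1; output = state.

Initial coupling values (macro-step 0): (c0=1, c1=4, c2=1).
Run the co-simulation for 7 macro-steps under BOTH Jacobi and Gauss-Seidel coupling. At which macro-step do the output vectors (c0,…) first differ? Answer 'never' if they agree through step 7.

first divergence at macro-step: 1

[Jacobi] macro 1: S0 reads c1=4 → after 1×micro: 4; S1 reads c2=1 → after 1×micro: -2; S2 reads c1=4 → after 1×micro: 1 ⇒ (c0=4, c1=-2, c2=1)
[Jacobi] macro 2: S0 reads c1=-2 → after 1×micro: 5; S1 reads c2=1 → after 1×micro: -2; S2 reads c1=-2 → after 1×micro: 2 ⇒ (c0=5, c1=-2, c2=2)
[Jacobi] macro 3: S0 reads c1=-2 → after 1×micro: 5; S1 reads c2=2 → after 1×micro: 4; S2 reads c1=-2 → after 1×micro: 0 ⇒ (c0=5, c1=4, c2=0)
[Jacobi] macro 4: S0 reads c1=4 → after 1×micro: 4; S1 reads c2=0 → after 1×micro: 4; S2 reads c1=4 → after 1×micro: 0 ⇒ (c0=4, c1=4, c2=0)
[Jacobi] macro 5: S0 reads c1=4 → after 1×micro: 4; S1 reads c2=0 → after 1×micro: 4; S2 reads c1=4 → after 1×micro: 0 ⇒ (c0=4, c1=4, c2=0)
[Jacobi] macro 6: S0 reads c1=4 → after 1×micro: 4; S1 reads c2=0 → after 1×micro: 4; S2 reads c1=4 → after 1×micro: 0 ⇒ (c0=4, c1=4, c2=0)
[Jacobi] macro 7: S0 reads c1=4 → after 1×micro: 4; S1 reads c2=0 → after 1×micro: 4; S2 reads c1=4 → after 1×micro: 0 ⇒ (c0=4, c1=4, c2=0)
[Gauss-Seidel] macro 1: S0 reads c1=4 → after 1×micro: 4; S1 reads c2=1 → after 1×micro: -2; S2 reads c1=-2 → after 1×micro: 2 ⇒ (c0=4, c1=-2, c2=2)
[Gauss-Seidel] macro 2: S0 reads c1=-2 → after 1×micro: 5; S1 reads c2=2 → after 1×micro: 4; S2 reads c1=4 → after 1×micro: 2 ⇒ (c0=5, c1=4, c2=2)
[Gauss-Seidel] macro 3: S0 reads c1=4 → after 1×micro: 4; S1 reads c2=2 → after 1×micro: 4; S2 reads c1=4 → after 1×micro: 2 ⇒ (c0=4, c1=4, c2=2)
[Gauss-Seidel] macro 4: S0 reads c1=4 → after 1×micro: 4; S1 reads c2=2 → after 1×micro: 4; S2 reads c1=4 → after 1×micro: 2 ⇒ (c0=4, c1=4, c2=2)
[Gauss-Seidel] macro 5: S0 reads c1=4 → after 1×micro: 4; S1 reads c2=2 → after 1×micro: 4; S2 reads c1=4 → after 1×micro: 2 ⇒ (c0=4, c1=4, c2=2)
[Gauss-Seidel] macro 6: S0 reads c1=4 → after 1×micro: 4; S1 reads c2=2 → after 1×micro: 4; S2 reads c1=4 → after 1×micro: 2 ⇒ (c0=4, c1=4, c2=2)
[Gauss-Seidel] macro 7: S0 reads c1=4 → after 1×micro: 4; S1 reads c2=2 → after 1×micro: 4; S2 reads c1=4 → after 1×micro: 2 ⇒ (c0=4, c1=4, c2=2)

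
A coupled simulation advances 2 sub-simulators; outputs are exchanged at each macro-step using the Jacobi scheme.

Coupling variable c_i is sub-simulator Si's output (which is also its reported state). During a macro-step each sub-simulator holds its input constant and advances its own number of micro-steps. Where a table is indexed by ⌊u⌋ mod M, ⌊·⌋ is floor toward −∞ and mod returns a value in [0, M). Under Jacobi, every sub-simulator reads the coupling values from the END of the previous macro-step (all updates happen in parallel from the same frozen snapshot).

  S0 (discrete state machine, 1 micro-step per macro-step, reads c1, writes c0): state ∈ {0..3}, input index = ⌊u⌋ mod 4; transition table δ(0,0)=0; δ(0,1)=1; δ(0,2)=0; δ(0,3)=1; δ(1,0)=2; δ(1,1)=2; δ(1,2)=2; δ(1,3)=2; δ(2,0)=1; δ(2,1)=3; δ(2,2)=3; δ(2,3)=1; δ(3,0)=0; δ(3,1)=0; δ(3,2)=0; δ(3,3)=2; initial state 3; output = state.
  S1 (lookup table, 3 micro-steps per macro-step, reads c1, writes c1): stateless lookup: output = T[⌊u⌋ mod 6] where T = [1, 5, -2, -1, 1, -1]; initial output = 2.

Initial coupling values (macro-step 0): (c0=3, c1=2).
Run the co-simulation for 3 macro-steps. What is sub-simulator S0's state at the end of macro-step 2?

S0 state at macro-step 2 = 0

macro 1: S0 reads c1=2 → after 1×micro: 0; S1 reads c1=2 → after 3×micro: -2 ⇒ (c0=0, c1=-2)
macro 2: S0 reads c1=-2 → after 1×micro: 0; S1 reads c1=-2 → after 3×micro: 1 ⇒ (c0=0, c1=1)
macro 3: S0 reads c1=1 → after 1×micro: 1; S1 reads c1=1 → after 3×micro: 5 ⇒ (c0=1, c1=5)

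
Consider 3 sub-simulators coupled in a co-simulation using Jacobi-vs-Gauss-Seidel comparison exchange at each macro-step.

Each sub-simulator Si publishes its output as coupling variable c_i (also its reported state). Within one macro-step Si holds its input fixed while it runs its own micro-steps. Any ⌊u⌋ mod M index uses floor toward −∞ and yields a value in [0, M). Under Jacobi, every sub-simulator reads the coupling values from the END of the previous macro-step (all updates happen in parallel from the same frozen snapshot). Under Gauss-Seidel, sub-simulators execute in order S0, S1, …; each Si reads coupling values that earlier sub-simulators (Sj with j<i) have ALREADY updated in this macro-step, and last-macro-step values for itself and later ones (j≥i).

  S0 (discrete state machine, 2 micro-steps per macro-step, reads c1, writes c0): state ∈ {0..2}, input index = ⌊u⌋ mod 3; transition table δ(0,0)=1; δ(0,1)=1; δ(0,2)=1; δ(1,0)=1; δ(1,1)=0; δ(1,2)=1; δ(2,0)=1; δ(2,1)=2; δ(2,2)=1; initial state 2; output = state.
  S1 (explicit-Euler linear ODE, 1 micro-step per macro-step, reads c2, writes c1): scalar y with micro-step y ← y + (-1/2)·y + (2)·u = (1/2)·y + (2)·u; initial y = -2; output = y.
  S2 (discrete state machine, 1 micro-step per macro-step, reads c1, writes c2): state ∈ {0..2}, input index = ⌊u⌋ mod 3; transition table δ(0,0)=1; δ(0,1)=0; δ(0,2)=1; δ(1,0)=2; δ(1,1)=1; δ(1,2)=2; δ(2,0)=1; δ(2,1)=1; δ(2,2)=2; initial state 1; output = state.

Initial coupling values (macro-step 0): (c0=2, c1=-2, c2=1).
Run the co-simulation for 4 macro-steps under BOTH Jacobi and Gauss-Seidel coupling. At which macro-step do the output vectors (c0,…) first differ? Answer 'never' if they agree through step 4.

first divergence at macro-step: 2

[Jacobi] macro 1: S0 reads c1=-2 → after 2×micro: 2; S1 reads c2=1 → after 1×micro: 1; S2 reads c1=-2 → after 1×micro: 1 ⇒ (c0=2, c1=1, c2=1)
[Jacobi] macro 2: S0 reads c1=1 → after 2×micro: 2; S1 reads c2=1 → after 1×micro: 5/2; S2 reads c1=1 → after 1×micro: 1 ⇒ (c0=2, c1=5/2, c2=1)
[Jacobi] macro 3: S0 reads c1=5/2 → after 2×micro: 1; S1 reads c2=1 → after 1×micro: 13/4; S2 reads c1=5/2 → after 1×micro: 2 ⇒ (c0=1, c1=13/4, c2=2)
[Jacobi] macro 4: S0 reads c1=13/4 → after 2×micro: 1; S1 reads c2=2 → after 1×micro: 45/8; S2 reads c1=13/4 → after 1×micro: 1 ⇒ (c0=1, c1=45/8, c2=1)
[Gauss-Seidel] macro 1: S0 reads c1=-2 → after 2×micro: 2; S1 reads c2=1 → after 1×micro: 1; S2 reads c1=1 → after 1×micro: 1 ⇒ (c0=2, c1=1, c2=1)
[Gauss-Seidel] macro 2: S0 reads c1=1 → after 2×micro: 2; S1 reads c2=1 → after 1×micro: 5/2; S2 reads c1=5/2 → after 1×micro: 2 ⇒ (c0=2, c1=5/2, c2=2)
[Gauss-Seidel] macro 3: S0 reads c1=5/2 → after 2×micro: 1; S1 reads c2=2 → after 1×micro: 21/4; S2 reads c1=21/4 → after 1×micro: 2 ⇒ (c0=1, c1=21/4, c2=2)
[Gauss-Seidel] macro 4: S0 reads c1=21/4 → after 2×micro: 1; S1 reads c2=2 → after 1×micro: 53/8; S2 reads c1=53/8 → after 1×micro: 1 ⇒ (c0=1, c1=53/8, c2=1)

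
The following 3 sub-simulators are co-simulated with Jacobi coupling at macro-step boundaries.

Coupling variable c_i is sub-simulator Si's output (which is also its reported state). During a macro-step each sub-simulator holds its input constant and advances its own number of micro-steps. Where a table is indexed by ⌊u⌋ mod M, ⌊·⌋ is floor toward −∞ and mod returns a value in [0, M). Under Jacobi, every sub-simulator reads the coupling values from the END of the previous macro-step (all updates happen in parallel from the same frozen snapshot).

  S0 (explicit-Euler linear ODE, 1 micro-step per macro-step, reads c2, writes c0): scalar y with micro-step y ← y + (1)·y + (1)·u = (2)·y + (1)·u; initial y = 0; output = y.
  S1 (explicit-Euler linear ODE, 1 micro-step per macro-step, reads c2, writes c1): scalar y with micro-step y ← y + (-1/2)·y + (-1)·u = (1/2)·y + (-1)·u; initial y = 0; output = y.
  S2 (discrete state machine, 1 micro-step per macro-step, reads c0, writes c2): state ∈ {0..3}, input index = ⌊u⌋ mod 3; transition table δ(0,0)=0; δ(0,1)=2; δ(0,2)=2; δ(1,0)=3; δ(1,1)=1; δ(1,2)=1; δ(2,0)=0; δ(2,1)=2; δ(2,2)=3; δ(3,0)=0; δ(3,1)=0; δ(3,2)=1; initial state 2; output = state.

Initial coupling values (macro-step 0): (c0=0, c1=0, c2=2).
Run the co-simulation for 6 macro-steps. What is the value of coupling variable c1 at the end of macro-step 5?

macro 1: S0 reads c2=2 → after 1×micro: 2; S1 reads c2=2 → after 1×micro: -2; S2 reads c0=0 → after 1×micro: 0 ⇒ (c0=2, c1=-2, c2=0)
macro 2: S0 reads c2=0 → after 1×micro: 4; S1 reads c2=0 → after 1×micro: -1; S2 reads c0=2 → after 1×micro: 2 ⇒ (c0=4, c1=-1, c2=2)
macro 3: S0 reads c2=2 → after 1×micro: 10; S1 reads c2=2 → after 1×micro: -5/2; S2 reads c0=4 → after 1×micro: 2 ⇒ (c0=10, c1=-5/2, c2=2)
macro 4: S0 reads c2=2 → after 1×micro: 22; S1 reads c2=2 → after 1×micro: -13/4; S2 reads c0=10 → after 1×micro: 2 ⇒ (c0=22, c1=-13/4, c2=2)
macro 5: S0 reads c2=2 → after 1×micro: 46; S1 reads c2=2 → after 1×micro: -29/8; S2 reads c0=22 → after 1×micro: 2 ⇒ (c0=46, c1=-29/8, c2=2)
macro 6: S0 reads c2=2 → after 1×micro: 94; S1 reads c2=2 → after 1×micro: -61/16; S2 reads c0=46 → after 1×micro: 2 ⇒ (c0=94, c1=-61/16, c2=2)

c1 at macro-step 5 = -29/8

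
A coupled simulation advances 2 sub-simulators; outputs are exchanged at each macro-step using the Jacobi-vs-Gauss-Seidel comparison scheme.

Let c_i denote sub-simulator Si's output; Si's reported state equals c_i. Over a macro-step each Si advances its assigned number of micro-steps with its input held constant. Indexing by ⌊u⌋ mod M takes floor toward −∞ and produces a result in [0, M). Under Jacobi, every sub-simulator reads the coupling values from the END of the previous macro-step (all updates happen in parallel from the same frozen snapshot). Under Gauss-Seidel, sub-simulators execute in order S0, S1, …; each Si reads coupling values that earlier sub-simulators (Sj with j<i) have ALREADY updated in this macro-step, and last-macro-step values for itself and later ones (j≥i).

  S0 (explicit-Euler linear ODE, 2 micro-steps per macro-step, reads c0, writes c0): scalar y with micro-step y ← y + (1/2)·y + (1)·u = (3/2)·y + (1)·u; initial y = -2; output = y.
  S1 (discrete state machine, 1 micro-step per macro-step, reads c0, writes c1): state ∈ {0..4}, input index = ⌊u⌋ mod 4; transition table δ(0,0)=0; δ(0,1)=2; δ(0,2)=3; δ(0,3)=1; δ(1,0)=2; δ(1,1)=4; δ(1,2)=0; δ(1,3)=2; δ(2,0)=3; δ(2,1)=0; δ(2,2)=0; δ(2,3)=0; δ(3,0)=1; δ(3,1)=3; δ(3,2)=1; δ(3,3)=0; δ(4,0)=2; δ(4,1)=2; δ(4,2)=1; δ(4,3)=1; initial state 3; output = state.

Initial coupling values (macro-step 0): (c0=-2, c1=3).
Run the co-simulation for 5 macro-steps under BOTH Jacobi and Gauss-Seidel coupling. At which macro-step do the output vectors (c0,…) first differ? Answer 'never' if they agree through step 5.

first divergence at macro-step: 3

[Jacobi] macro 1: S0 reads c0=-2 → after 2×micro: -19/2; S1 reads c0=-2 → after 1×micro: 1 ⇒ (c0=-19/2, c1=1)
[Jacobi] macro 2: S0 reads c0=-19/2 → after 2×micro: -361/8; S1 reads c0=-19/2 → after 1×micro: 0 ⇒ (c0=-361/8, c1=0)
[Jacobi] macro 3: S0 reads c0=-361/8 → after 2×micro: -6859/32; S1 reads c0=-361/8 → after 1×micro: 3 ⇒ (c0=-6859/32, c1=3)
[Jacobi] macro 4: S0 reads c0=-6859/32 → after 2×micro: -130321/128; S1 reads c0=-6859/32 → after 1×micro: 3 ⇒ (c0=-130321/128, c1=3)
[Jacobi] macro 5: S0 reads c0=-130321/128 → after 2×micro: -2476099/512; S1 reads c0=-130321/128 → after 1×micro: 3 ⇒ (c0=-2476099/512, c1=3)
[Gauss-Seidel] macro 1: S0 reads c0=-2 → after 2×micro: -19/2; S1 reads c0=-19/2 → after 1×micro: 1 ⇒ (c0=-19/2, c1=1)
[Gauss-Seidel] macro 2: S0 reads c0=-19/2 → after 2×micro: -361/8; S1 reads c0=-361/8 → after 1×micro: 0 ⇒ (c0=-361/8, c1=0)
[Gauss-Seidel] macro 3: S0 reads c0=-361/8 → after 2×micro: -6859/32; S1 reads c0=-6859/32 → after 1×micro: 2 ⇒ (c0=-6859/32, c1=2)
[Gauss-Seidel] macro 4: S0 reads c0=-6859/32 → after 2×micro: -130321/128; S1 reads c0=-130321/128 → after 1×micro: 0 ⇒ (c0=-130321/128, c1=0)
[Gauss-Seidel] macro 5: S0 reads c0=-130321/128 → after 2×micro: -2476099/512; S1 reads c0=-2476099/512 → after 1×micro: 1 ⇒ (c0=-2476099/512, c1=1)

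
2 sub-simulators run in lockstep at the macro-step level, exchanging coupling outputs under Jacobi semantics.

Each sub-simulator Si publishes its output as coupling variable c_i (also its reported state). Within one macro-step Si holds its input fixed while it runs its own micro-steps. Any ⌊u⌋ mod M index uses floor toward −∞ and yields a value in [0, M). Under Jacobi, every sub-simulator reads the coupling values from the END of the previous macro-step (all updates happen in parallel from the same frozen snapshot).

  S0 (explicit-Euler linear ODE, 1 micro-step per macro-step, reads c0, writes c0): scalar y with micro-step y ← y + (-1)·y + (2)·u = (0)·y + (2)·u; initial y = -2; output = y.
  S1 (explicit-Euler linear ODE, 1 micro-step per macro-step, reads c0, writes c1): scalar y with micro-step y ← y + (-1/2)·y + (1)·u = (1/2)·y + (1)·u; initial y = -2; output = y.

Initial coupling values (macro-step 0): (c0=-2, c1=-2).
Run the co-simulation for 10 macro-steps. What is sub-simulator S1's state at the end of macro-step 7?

S1 state at macro-step 7 = -10923/64

macro 1: S0 reads c0=-2 → after 1×micro: -4; S1 reads c0=-2 → after 1×micro: -3 ⇒ (c0=-4, c1=-3)
macro 2: S0 reads c0=-4 → after 1×micro: -8; S1 reads c0=-4 → after 1×micro: -11/2 ⇒ (c0=-8, c1=-11/2)
macro 3: S0 reads c0=-8 → after 1×micro: -16; S1 reads c0=-8 → after 1×micro: -43/4 ⇒ (c0=-16, c1=-43/4)
macro 4: S0 reads c0=-16 → after 1×micro: -32; S1 reads c0=-16 → after 1×micro: -171/8 ⇒ (c0=-32, c1=-171/8)
macro 5: S0 reads c0=-32 → after 1×micro: -64; S1 reads c0=-32 → after 1×micro: -683/16 ⇒ (c0=-64, c1=-683/16)
macro 6: S0 reads c0=-64 → after 1×micro: -128; S1 reads c0=-64 → after 1×micro: -2731/32 ⇒ (c0=-128, c1=-2731/32)
macro 7: S0 reads c0=-128 → after 1×micro: -256; S1 reads c0=-128 → after 1×micro: -10923/64 ⇒ (c0=-256, c1=-10923/64)
macro 8: S0 reads c0=-256 → after 1×micro: -512; S1 reads c0=-256 → after 1×micro: -43691/128 ⇒ (c0=-512, c1=-43691/128)
macro 9: S0 reads c0=-512 → after 1×micro: -1024; S1 reads c0=-512 → after 1×micro: -174763/256 ⇒ (c0=-1024, c1=-174763/256)
macro 10: S0 reads c0=-1024 → after 1×micro: -2048; S1 reads c0=-1024 → after 1×micro: -699051/512 ⇒ (c0=-2048, c1=-699051/512)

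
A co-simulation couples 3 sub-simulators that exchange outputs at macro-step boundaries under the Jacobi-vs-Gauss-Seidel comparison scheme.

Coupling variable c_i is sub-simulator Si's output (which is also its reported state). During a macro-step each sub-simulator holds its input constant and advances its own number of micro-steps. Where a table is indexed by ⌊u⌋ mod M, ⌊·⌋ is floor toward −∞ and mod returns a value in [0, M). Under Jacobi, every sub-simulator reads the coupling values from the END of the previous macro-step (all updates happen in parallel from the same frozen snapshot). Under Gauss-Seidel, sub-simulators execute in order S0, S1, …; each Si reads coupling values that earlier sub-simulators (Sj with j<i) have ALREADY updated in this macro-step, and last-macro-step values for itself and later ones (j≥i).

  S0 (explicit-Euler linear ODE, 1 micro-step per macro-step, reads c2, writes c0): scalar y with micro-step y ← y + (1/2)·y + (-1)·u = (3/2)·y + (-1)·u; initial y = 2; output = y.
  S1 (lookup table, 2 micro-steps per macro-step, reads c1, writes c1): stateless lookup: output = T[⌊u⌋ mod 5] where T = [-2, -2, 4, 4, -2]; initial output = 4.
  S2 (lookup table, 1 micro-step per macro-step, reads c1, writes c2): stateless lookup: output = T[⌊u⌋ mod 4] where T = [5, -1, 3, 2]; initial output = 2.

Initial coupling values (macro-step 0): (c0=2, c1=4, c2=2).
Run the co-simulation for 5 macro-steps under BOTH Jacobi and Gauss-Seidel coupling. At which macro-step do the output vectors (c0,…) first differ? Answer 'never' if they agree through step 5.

[Jacobi] macro 1: S0 reads c2=2 → after 1×micro: 1; S1 reads c1=4 → after 2×micro: -2; S2 reads c1=4 → after 1×micro: 5 ⇒ (c0=1, c1=-2, c2=5)
[Jacobi] macro 2: S0 reads c2=5 → after 1×micro: -7/2; S1 reads c1=-2 → after 2×micro: 4; S2 reads c1=-2 → after 1×micro: 3 ⇒ (c0=-7/2, c1=4, c2=3)
[Jacobi] macro 3: S0 reads c2=3 → after 1×micro: -33/4; S1 reads c1=4 → after 2×micro: -2; S2 reads c1=4 → after 1×micro: 5 ⇒ (c0=-33/4, c1=-2, c2=5)
[Jacobi] macro 4: S0 reads c2=5 → after 1×micro: -139/8; S1 reads c1=-2 → after 2×micro: 4; S2 reads c1=-2 → after 1×micro: 3 ⇒ (c0=-139/8, c1=4, c2=3)
[Jacobi] macro 5: S0 reads c2=3 → after 1×micro: -465/16; S1 reads c1=4 → after 2×micro: -2; S2 reads c1=4 → after 1×micro: 5 ⇒ (c0=-465/16, c1=-2, c2=5)
[Gauss-Seidel] macro 1: S0 reads c2=2 → after 1×micro: 1; S1 reads c1=4 → after 2×micro: -2; S2 reads c1=-2 → after 1×micro: 3 ⇒ (c0=1, c1=-2, c2=3)
[Gauss-Seidel] macro 2: S0 reads c2=3 → after 1×micro: -3/2; S1 reads c1=-2 → after 2×micro: 4; S2 reads c1=4 → after 1×micro: 5 ⇒ (c0=-3/2, c1=4, c2=5)
[Gauss-Seidel] macro 3: S0 reads c2=5 → after 1×micro: -29/4; S1 reads c1=4 → after 2×micro: -2; S2 reads c1=-2 → after 1×micro: 3 ⇒ (c0=-29/4, c1=-2, c2=3)
[Gauss-Seidel] macro 4: S0 reads c2=3 → after 1×micro: -111/8; S1 reads c1=-2 → after 2×micro: 4; S2 reads c1=4 → after 1×micro: 5 ⇒ (c0=-111/8, c1=4, c2=5)
[Gauss-Seidel] macro 5: S0 reads c2=5 → after 1×micro: -413/16; S1 reads c1=4 → after 2×micro: -2; S2 reads c1=-2 → after 1×micro: 3 ⇒ (c0=-413/16, c1=-2, c2=3)

first divergence at macro-step: 1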